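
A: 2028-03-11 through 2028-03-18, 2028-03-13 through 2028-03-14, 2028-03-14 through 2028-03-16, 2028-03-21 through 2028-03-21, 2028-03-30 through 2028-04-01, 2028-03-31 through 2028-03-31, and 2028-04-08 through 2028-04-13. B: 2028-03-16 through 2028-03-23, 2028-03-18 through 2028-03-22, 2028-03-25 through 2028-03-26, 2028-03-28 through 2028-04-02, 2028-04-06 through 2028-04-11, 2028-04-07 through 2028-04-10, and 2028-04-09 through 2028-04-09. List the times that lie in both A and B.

2028-03-16 through 2028-03-18, 2028-03-21 through 2028-03-21, 2028-03-30 through 2028-04-01, 2028-04-08 through 2028-04-11

Merge the first list: 2028-03-11 through 2028-03-18, 2028-03-21 through 2028-03-21, 2028-03-30 through 2028-04-01, 2028-04-08 through 2028-04-13.
Merge the second list: 2028-03-16 through 2028-03-23, 2028-03-25 through 2028-03-26, 2028-03-28 through 2028-04-02, 2028-04-06 through 2028-04-11.
2028-03-11 through 2028-03-18 ∩ B → 2028-03-16 through 2028-03-18.
2028-03-21 through 2028-03-21 ∩ B → 2028-03-21 through 2028-03-21.
2028-03-30 through 2028-04-01 ∩ B → 2028-03-30 through 2028-04-01.
2028-04-08 through 2028-04-13 ∩ B → 2028-04-08 through 2028-04-11.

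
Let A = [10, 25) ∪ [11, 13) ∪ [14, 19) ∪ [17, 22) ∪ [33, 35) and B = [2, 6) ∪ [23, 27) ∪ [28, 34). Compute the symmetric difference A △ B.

First set merges to [10, 25), [33, 35).
A but not B: [10, 23), [34, 35).
B but not A: [2, 6), [25, 27), [28, 33).
Combining gives A △ B.

[2, 6) ∪ [10, 23) ∪ [25, 27) ∪ [28, 33) ∪ [34, 35)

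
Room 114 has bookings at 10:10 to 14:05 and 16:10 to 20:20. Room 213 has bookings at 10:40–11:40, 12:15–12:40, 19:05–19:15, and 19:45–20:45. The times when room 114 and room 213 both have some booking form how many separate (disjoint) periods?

A ∩ B = 10:40–11:40, 12:15–12:40, 19:05–19:15, 19:45–20:20.
That is 4 disjoint pieces.

4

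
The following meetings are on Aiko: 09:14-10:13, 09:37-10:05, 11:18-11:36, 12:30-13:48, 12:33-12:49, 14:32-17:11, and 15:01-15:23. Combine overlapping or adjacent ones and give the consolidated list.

09:37-10:05 overlaps/touches 09:14-10:13 → extend to 09:14-10:13.
11:18-11:36 is disjoint → start new block.
12:30-13:48 is disjoint → start new block.
12:33-12:49 overlaps/touches 12:30-13:48 → extend to 12:30-13:48.
14:32-17:11 is disjoint → start new block.
15:01-15:23 overlaps/touches 14:32-17:11 → extend to 14:32-17:11.

09:14-10:13, 11:18-11:36, 12:30-13:48, 14:32-17:11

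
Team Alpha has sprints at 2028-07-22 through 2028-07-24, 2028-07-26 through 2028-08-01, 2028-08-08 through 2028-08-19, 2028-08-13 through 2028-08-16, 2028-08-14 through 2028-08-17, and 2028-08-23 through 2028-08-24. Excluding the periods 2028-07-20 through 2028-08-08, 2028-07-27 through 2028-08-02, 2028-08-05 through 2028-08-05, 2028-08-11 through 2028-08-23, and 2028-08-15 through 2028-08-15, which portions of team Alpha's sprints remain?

2028-08-09 through 2028-08-10, 2028-08-24 through 2028-08-24

First set merges to 2028-07-22 through 2028-07-24, 2028-07-26 through 2028-08-01, 2028-08-08 through 2028-08-19, 2028-08-23 through 2028-08-24.
Second set merges to 2028-07-20 through 2028-08-08, 2028-08-11 through 2028-08-23.
2028-07-22 through 2028-07-24 lies entirely inside B → drops out.
2028-07-26 through 2028-08-01 lies entirely inside B → drops out.
2028-08-08 through 2028-08-19 with B removed leaves 2028-08-09 through 2028-08-10.
2028-08-23 through 2028-08-24 with B removed leaves 2028-08-24 through 2028-08-24.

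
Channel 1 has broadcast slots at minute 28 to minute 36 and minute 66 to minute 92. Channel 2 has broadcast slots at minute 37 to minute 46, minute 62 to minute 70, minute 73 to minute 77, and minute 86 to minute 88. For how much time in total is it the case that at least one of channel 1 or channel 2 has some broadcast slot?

A ∪ B = minute 28 to minute 36, minute 37 to minute 46, minute 62 to minute 92.
Total: 8 minutes + 9 minutes + 30 minutes = 47 minutes.

47 minutes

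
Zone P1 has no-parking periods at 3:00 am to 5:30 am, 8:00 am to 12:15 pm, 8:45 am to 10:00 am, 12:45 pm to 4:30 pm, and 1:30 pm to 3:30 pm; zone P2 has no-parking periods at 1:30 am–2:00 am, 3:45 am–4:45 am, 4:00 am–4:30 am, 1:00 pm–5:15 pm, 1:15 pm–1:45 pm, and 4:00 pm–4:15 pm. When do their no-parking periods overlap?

A, merged: 3:00 am–5:30 am, 8:00 am–12:15 pm, 12:45 pm–4:30 pm.
B, merged: 1:30 am–2:00 am, 3:45 am–4:45 am, 1:00 pm–5:15 pm.
3:00 am–5:30 am overlaps B on 3:45 am–4:45 am.
8:00 am–12:15 pm falls entirely outside B.
12:45 pm–4:30 pm overlaps B on 1:00 pm–4:30 pm.

3:45 am–4:45 am, 1:00 pm–4:30 pm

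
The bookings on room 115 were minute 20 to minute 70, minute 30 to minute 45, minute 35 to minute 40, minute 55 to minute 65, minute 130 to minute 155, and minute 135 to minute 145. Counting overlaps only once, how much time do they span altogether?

75 minutes

Merged: minute 20 to minute 70, minute 130 to minute 155.
Lengths: 50 minutes + 25 minutes = 75 minutes.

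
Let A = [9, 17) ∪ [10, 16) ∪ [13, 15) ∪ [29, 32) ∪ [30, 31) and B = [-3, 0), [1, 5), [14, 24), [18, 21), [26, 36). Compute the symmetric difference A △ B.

Merge the first list: [9, 17), [29, 32).
Merge the second list: [-3, 0), [1, 5), [14, 24), [26, 36).
A but not B: [9, 14).
B but not A: [-3, 0), [1, 5), [17, 24), [26, 29), [32, 36).
Combining gives A △ B.

[-3, 0) ∪ [1, 5) ∪ [9, 14) ∪ [17, 24) ∪ [26, 29) ∪ [32, 36)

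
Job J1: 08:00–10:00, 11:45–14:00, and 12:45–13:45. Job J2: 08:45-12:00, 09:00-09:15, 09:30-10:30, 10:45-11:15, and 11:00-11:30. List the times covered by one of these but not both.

First set merges to 08:00-10:00, 11:45-14:00.
Second set merges to 08:45-12:00.
A but not B: 08:00-08:45, 12:00-14:00.
B but not A: 10:00-11:45.
Combining gives A △ B.

08:00-08:45, 10:00-11:45, 12:00-14:00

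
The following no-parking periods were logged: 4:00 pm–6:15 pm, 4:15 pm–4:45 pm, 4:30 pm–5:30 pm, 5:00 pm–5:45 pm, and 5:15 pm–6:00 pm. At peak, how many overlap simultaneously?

At 5:15 pm, 4 of the intervals are simultaneously active.
No point has more.

4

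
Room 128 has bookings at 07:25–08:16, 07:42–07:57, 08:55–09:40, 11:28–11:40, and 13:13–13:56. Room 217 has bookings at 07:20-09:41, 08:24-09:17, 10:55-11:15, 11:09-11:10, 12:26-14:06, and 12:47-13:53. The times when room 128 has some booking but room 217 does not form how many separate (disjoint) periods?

1

First set merges to 07:25–08:16, 08:55–09:40, 11:28–11:40, 13:13–13:56.
Second set merges to 07:20–09:41, 10:55–11:15, 12:26–14:06.
A \ B = 11:28–11:40.
That is 1 disjoint piece.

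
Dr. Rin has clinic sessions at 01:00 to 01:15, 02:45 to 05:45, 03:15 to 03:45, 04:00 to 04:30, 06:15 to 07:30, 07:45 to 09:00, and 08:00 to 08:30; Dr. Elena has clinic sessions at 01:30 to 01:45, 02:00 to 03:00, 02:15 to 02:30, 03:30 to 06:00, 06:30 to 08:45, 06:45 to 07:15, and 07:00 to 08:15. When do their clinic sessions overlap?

A, merged: 01:00–01:15, 02:45–05:45, 06:15–07:30, 07:45–09:00.
B, merged: 01:30–01:45, 02:00–03:00, 03:30–06:00, 06:30–08:45.
01:00–01:15: no overlap with the second set.
02:45–05:45 meets the second set on 02:45–03:00, 03:30–05:45.
06:15–07:30 meets the second set on 06:30–07:30.
07:45–09:00 meets the second set on 07:45–08:45.

02:45–03:00, 03:30–05:45, 06:30–07:30, 07:45–08:45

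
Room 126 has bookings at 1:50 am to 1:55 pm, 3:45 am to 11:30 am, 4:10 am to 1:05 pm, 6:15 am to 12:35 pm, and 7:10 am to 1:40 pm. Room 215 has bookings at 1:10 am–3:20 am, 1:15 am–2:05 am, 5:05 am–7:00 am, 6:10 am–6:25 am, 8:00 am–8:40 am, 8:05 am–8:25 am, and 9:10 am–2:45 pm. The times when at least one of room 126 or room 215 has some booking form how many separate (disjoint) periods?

Merge the first list: 1:50 am–1:55 pm.
Merge the second list: 1:10 am–3:20 am, 5:05 am–7:00 am, 8:00 am–8:40 am, 9:10 am–2:45 pm.
A ∪ B = 1:10 am–2:45 pm.
That is 1 disjoint piece.

1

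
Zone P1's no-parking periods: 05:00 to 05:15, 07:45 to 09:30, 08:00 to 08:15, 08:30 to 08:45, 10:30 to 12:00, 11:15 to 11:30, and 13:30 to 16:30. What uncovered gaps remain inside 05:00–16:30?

After merging, the occupied span is 05:00-05:15, 07:45-09:30, 10:30-12:00, 13:30-16:30.
Complement within 05:00-16:30: 05:15-07:45, 09:30-10:30, 12:00-13:30.

05:15-07:45, 09:30-10:30, 12:00-13:30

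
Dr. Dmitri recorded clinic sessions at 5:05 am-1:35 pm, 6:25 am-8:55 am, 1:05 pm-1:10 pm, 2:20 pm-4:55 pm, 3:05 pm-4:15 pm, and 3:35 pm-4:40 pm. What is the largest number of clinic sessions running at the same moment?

Sweep endpoints in order; track running count of active intervals.
Peak of 3 reached at 3:35 pm.

3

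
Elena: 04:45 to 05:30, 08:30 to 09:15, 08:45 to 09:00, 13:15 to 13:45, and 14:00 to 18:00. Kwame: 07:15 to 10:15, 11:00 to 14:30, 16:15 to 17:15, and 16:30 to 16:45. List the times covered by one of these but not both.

First set merges to 04:45–05:30, 08:30–09:15, 13:15–13:45, 14:00–18:00.
Second set merges to 07:15–10:15, 11:00–14:30, 16:15–17:15.
A \ B = 04:45–05:30, 14:30–16:15, 17:15–18:00.
B \ A = 07:15–08:30, 09:15–10:15, 11:00–13:15, 13:45–14:00.
Union of the two gives the symmetric difference.

04:45–05:30, 07:15–08:30, 09:15–10:15, 11:00–13:15, 13:45–14:00, 14:30–16:15, 17:15–18:00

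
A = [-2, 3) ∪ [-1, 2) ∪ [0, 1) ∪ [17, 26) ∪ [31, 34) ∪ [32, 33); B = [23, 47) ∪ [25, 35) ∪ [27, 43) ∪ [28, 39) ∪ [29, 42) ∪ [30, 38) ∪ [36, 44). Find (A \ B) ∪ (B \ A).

[-2, 3) ∪ [17, 23) ∪ [26, 31) ∪ [34, 47)

Merge the first list: [-2, 3), [17, 26), [31, 34).
Merge the second list: [23, 47).
A but not B: [-2, 3), [17, 23).
B but not A: [26, 31), [34, 47).
Combining gives A △ B.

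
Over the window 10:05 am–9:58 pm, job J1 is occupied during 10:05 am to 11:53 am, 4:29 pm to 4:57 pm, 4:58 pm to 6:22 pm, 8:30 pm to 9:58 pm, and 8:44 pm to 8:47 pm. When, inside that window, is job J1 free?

After merging, the occupied span is 10:05 am-11:53 am, 4:29 pm-4:57 pm, 4:58 pm-6:22 pm, 8:30 pm-9:58 pm.
Uncovered inside 10:05 am-9:58 pm: 11:53 am-4:29 pm, 4:57 pm-4:58 pm, 6:22 pm-8:30 pm.

11:53 am-4:29 pm, 4:57 pm-4:58 pm, 6:22 pm-8:30 pm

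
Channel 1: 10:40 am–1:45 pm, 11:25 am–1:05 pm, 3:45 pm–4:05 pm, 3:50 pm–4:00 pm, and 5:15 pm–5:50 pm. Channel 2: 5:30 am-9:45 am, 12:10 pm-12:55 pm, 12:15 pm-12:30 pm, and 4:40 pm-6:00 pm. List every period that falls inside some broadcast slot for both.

Merge the first list: 10:40 am-1:45 pm, 3:45 pm-4:05 pm, 5:15 pm-5:50 pm.
Merge the second list: 5:30 am-9:45 am, 12:10 pm-12:55 pm, 4:40 pm-6:00 pm.
10:40 am-1:45 pm overlaps B on 12:10 pm-12:55 pm.
3:45 pm-4:05 pm falls entirely outside B.
5:15 pm-5:50 pm overlaps B on 5:15 pm-5:50 pm.

12:10 pm-12:55 pm, 5:15 pm-5:50 pm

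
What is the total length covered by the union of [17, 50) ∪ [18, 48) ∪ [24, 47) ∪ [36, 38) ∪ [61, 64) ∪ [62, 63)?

Merged: [17, 50), [61, 64).
Lengths: 33 + 3 = 36.

36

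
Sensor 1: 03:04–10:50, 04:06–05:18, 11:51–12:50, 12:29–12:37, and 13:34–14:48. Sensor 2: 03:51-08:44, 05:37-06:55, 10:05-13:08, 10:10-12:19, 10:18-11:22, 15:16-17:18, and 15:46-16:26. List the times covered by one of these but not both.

A, merged: 03:04-10:50, 11:51-12:50, 13:34-14:48.
B, merged: 03:51-08:44, 10:05-13:08, 15:16-17:18.
A \ B = 03:04-03:51, 08:44-10:05, 13:34-14:48.
B \ A = 10:50-11:51, 12:50-13:08, 15:16-17:18.
Union of the two gives the symmetric difference.

03:04-03:51, 08:44-10:05, 10:50-11:51, 12:50-13:08, 13:34-14:48, 15:16-17:18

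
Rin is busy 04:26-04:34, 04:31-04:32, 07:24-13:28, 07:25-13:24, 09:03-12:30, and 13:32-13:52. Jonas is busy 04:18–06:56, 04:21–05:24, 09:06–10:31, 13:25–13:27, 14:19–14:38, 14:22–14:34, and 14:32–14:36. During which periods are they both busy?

04:26–04:34, 09:06–10:31, 13:25–13:27

Merge the first list: 04:26–04:34, 07:24–13:28, 13:32–13:52.
Merge the second list: 04:18–06:56, 09:06–10:31, 13:25–13:27, 14:19–14:38.
04:26–04:34 overlaps B on 04:26–04:34.
07:24–13:28 overlaps B on 09:06–10:31, 13:25–13:27.
13:32–13:52 falls entirely outside B.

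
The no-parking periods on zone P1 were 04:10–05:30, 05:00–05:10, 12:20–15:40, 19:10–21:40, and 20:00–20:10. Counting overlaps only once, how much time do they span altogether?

Merged: 04:10-05:30, 12:20-15:40, 19:10-21:40.
Lengths: 1 h 20 min + 3 h 20 min + 2 h 30 min = 7 h 10 min.

7 h 10 min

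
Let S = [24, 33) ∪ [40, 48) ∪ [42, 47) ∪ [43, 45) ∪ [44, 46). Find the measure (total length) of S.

17

Merged: [24, 33), [40, 48).
Lengths: 9 + 8 = 17.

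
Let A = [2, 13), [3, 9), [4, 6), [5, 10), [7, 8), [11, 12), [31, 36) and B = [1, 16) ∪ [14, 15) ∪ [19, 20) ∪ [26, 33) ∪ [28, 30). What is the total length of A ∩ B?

A, merged: [2, 13), [31, 36).
B, merged: [1, 16), [19, 20), [26, 33).
A ∩ B = [2, 13), [31, 33).
Total: 11 + 2 = 13.

13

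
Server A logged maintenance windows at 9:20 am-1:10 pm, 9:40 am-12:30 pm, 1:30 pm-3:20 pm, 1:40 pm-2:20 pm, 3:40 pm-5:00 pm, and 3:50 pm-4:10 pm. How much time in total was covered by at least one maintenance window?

7 h

Merged: 9:20 am-1:10 pm, 1:30 pm-3:20 pm, 3:40 pm-5:00 pm.
Lengths: 3 h 50 min + 1 h 50 min + 1 h 20 min = 7 h.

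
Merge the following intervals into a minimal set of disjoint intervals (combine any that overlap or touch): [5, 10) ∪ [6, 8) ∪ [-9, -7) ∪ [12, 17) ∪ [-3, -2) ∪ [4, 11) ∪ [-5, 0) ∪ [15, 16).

Sort by start: [-9, -7), [-5, 0), [-3, -2), [4, 11), [5, 10), [6, 8), [12, 17), [15, 16).
[-5, 0) is disjoint → start new block.
[-3, -2) overlaps/touches [-5, 0) → extend to [-5, 0).
[4, 11) is disjoint → start new block.
[5, 10) overlaps/touches [4, 11) → extend to [4, 11).
[6, 8) overlaps/touches [4, 11) → extend to [4, 11).
[12, 17) is disjoint → start new block.
[15, 16) overlaps/touches [12, 17) → extend to [12, 17).

[-9, -7) ∪ [-5, 0) ∪ [4, 11) ∪ [12, 17)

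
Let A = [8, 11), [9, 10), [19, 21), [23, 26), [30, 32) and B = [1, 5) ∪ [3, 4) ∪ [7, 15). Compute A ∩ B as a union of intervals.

Merge the first list: [8, 11), [19, 21), [23, 26), [30, 32).
Merge the second list: [1, 5), [7, 15).
[8, 11) meets the second set on [8, 11).
[19, 21): no overlap with the second set.
[23, 26): no overlap with the second set.
[30, 32): no overlap with the second set.

[8, 11)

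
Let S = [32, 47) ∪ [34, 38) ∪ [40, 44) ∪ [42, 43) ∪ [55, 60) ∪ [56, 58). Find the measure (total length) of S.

20

Merged: [32, 47), [55, 60).
Lengths: 15 + 5 = 20.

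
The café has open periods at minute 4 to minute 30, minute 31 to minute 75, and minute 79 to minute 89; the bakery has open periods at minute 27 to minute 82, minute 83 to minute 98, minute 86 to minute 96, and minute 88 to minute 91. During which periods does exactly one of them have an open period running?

minute 4 to minute 27, minute 30 to minute 31, minute 75 to minute 79, minute 82 to minute 83, minute 89 to minute 98

Merge the second list: minute 27 to minute 82, minute 83 to minute 98.
A but not B: minute 4 to minute 27, minute 82 to minute 83.
B but not A: minute 30 to minute 31, minute 75 to minute 79, minute 89 to minute 98.
Combining gives A △ B.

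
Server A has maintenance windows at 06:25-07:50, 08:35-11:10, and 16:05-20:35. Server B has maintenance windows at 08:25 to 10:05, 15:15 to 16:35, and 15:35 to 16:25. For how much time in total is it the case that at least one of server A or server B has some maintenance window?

B, merged: 08:25–10:05, 15:15–16:35.
A ∪ B = 06:25–07:50, 08:25–11:10, 15:15–20:35.
Total: 1 h 25 min + 2 h 45 min + 5 h 20 min = 9 h 30 min.

9 h 30 min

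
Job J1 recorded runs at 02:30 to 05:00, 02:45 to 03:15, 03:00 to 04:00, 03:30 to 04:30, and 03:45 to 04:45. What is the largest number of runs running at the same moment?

Sweep endpoints in order; track running count of active intervals.
Peak of 4 reached at 03:45.

4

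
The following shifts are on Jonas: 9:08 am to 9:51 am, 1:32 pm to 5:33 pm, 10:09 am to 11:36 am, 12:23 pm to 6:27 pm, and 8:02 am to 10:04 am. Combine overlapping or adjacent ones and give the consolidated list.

Sort by start: 8:02 am-10:04 am, 9:08 am-9:51 am, 10:09 am-11:36 am, 12:23 pm-6:27 pm, 1:32 pm-5:33 pm.
9:08 am-9:51 am overlaps/touches 8:02 am-10:04 am → extend to 8:02 am-10:04 am.
10:09 am-11:36 am is disjoint → start new block.
12:23 pm-6:27 pm is disjoint → start new block.
1:32 pm-5:33 pm overlaps/touches 12:23 pm-6:27 pm → extend to 12:23 pm-6:27 pm.

8:02 am-10:04 am, 10:09 am-11:36 am, 12:23 pm-6:27 pm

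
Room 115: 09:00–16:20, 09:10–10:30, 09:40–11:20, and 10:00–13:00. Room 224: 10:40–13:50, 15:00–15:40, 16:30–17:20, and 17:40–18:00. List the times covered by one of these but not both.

09:00-10:40, 13:50-15:00, 15:40-16:20, 16:30-17:20, 17:40-18:00

First set merges to 09:00-16:20.
A but not B: 09:00-10:40, 13:50-15:00, 15:40-16:20.
B but not A: 16:30-17:20, 17:40-18:00.
Combining gives A △ B.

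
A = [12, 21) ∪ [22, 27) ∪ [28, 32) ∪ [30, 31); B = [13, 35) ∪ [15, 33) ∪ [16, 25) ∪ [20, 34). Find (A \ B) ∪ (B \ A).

First set merges to [12, 21), [22, 27), [28, 32).
Second set merges to [13, 35).
A \ B = [12, 13).
B \ A = [21, 22), [27, 28), [32, 35).
Union of the two gives the symmetric difference.

[12, 13) ∪ [21, 22) ∪ [27, 28) ∪ [32, 35)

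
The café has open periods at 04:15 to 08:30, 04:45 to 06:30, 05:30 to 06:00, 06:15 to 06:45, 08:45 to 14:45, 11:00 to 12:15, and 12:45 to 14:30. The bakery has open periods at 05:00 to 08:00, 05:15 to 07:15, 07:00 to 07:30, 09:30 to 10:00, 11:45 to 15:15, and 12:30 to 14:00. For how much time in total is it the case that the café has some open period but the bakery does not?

A, merged: 04:15–08:30, 08:45–14:45.
B, merged: 05:00–08:00, 09:30–10:00, 11:45–15:15.
A \ B = 04:15–05:00, 08:00–08:30, 08:45–09:30, 10:00–11:45.
Total: 45 min + 30 min + 45 min + 1 h 45 min = 3 h 45 min.

3 h 45 min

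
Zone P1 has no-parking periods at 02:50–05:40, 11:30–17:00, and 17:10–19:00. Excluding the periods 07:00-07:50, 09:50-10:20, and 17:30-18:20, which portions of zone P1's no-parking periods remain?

02:50-05:40, 11:30-17:00, 17:10-17:30, 18:20-19:00

02:50-05:40: no B overlap → unchanged.
11:30-17:00: no B overlap → unchanged.
17:10-19:00 minus B → 17:10-17:30, 18:20-19:00.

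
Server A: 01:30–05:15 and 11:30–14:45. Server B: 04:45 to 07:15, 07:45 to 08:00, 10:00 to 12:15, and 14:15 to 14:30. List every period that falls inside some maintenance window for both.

04:45–05:15, 11:30–12:15, 14:15–14:30

01:30–05:15 ∩ B → 04:45–05:15.
11:30–14:45 ∩ B → 11:30–12:15, 14:15–14:30.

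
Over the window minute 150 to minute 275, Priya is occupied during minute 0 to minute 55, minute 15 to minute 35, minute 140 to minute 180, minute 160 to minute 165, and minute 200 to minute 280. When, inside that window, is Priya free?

After merging, the occupied span is minute 0 to minute 55, minute 140 to minute 180, minute 200 to minute 280.
Complement within minute 150 to minute 275: minute 180 to minute 200.

minute 180 to minute 200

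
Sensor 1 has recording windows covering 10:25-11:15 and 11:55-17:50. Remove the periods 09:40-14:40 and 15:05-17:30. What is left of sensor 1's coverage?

10:25–11:15 lies entirely inside B → drops out.
11:55–17:50 with B removed leaves 14:40–15:05, 17:30–17:50.

14:40–15:05, 17:30–17:50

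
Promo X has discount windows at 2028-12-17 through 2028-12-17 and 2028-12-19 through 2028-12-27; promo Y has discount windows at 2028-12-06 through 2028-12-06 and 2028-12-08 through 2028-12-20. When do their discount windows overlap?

2028-12-17 through 2028-12-17 meets the second set on 2028-12-17 through 2028-12-17.
2028-12-19 through 2028-12-27 meets the second set on 2028-12-19 through 2028-12-20.

2028-12-17 through 2028-12-17, 2028-12-19 through 2028-12-20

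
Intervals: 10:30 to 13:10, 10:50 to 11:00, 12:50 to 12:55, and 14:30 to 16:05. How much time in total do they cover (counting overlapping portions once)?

Merged: 10:30–13:10, 14:30–16:05.
Lengths: 2 h 40 min + 1 h 35 min = 4 h 15 min.

4 h 15 min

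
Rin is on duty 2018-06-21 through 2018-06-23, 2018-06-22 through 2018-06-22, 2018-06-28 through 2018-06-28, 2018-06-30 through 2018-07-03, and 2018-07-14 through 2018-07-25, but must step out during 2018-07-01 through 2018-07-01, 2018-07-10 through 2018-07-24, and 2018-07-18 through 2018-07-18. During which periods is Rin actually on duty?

First set merges to 2018-06-21 through 2018-06-23, 2018-06-28 through 2018-06-28, 2018-06-30 through 2018-07-03, 2018-07-14 through 2018-07-25.
Second set merges to 2018-07-01 through 2018-07-01, 2018-07-10 through 2018-07-24.
2018-06-21 through 2018-06-23 is untouched.
2018-06-28 through 2018-06-28 is untouched.
2018-06-30 through 2018-07-03 with B removed leaves 2018-06-30 through 2018-06-30, 2018-07-02 through 2018-07-03.
2018-07-14 through 2018-07-25 with B removed leaves 2018-07-25 through 2018-07-25.

2018-06-21 through 2018-06-23, 2018-06-28 through 2018-06-28, 2018-06-30 through 2018-06-30, 2018-07-02 through 2018-07-03, 2018-07-25 through 2018-07-25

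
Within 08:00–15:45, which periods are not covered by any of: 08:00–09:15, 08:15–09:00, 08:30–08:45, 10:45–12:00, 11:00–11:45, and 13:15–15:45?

The merged coverage is 08:00–09:15, 10:45–12:00, 13:15–15:45.
Gaps within 08:00–15:45: 09:15–10:45, 12:00–13:15.

09:15–10:45, 12:00–13:15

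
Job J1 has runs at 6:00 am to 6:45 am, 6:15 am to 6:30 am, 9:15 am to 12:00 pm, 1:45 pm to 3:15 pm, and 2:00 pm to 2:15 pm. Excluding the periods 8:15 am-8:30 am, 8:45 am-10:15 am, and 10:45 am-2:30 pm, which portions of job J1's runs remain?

6:00 am–6:45 am, 10:15 am–10:45 am, 2:30 pm–3:15 pm

Merge the first list: 6:00 am–6:45 am, 9:15 am–12:00 pm, 1:45 pm–3:15 pm.
6:00 am–6:45 am: nothing removed.
9:15 am–12:00 pm \ B = 10:15 am–10:45 am.
1:45 pm–3:15 pm \ B = 2:30 pm–3:15 pm.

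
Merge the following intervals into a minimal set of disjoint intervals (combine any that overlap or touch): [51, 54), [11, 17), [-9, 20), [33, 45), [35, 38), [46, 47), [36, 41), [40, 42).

[-9, 20) ∪ [33, 45) ∪ [46, 47) ∪ [51, 54)

Sort by start: [-9, 20), [11, 17), [33, 45), [35, 38), [36, 41), [40, 42), [46, 47), [51, 54).
[11, 17) overlaps/touches [-9, 20) → extend to [-9, 20).
[33, 45) is disjoint → start new block.
[35, 38) overlaps/touches [33, 45) → extend to [33, 45).
[36, 41) overlaps/touches [33, 45) → extend to [33, 45).
[40, 42) overlaps/touches [33, 45) → extend to [33, 45).
[46, 47) is disjoint → start new block.
[51, 54) is disjoint → start new block.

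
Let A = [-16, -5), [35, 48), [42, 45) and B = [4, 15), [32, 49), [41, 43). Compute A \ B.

[-16, -5)

Merge the first list: [-16, -5), [35, 48).
Merge the second list: [4, 15), [32, 49).
[-16, -5): nothing removed.
[35, 48): entirely removed.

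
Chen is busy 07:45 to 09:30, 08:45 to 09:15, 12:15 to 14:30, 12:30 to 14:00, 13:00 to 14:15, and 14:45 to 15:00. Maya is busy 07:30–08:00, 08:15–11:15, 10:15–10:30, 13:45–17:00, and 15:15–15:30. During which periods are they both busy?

A, merged: 07:45–09:30, 12:15–14:30, 14:45–15:00.
B, merged: 07:30–08:00, 08:15–11:15, 13:45–17:00.
07:45–09:30 ∩ B → 07:45–08:00, 08:15–09:30.
12:15–14:30 ∩ B → 13:45–14:30.
14:45–15:00 ∩ B → 14:45–15:00.

07:45–08:00, 08:15–09:30, 13:45–14:30, 14:45–15:00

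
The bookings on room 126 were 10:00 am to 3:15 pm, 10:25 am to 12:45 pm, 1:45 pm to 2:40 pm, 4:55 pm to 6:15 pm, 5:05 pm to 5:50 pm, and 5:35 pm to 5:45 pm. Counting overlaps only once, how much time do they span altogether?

6 h 35 min

Merged: 10:00 am-3:15 pm, 4:55 pm-6:15 pm.
Lengths: 5 h 15 min + 1 h 20 min = 6 h 35 min.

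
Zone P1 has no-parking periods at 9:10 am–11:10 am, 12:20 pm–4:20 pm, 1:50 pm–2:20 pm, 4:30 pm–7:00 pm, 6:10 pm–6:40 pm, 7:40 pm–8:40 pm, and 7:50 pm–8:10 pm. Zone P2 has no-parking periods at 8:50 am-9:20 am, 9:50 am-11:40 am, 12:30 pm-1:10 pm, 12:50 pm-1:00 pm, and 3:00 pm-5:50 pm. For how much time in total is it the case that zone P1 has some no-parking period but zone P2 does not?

4 h 40 min

Merge the first list: 9:10 am-11:10 am, 12:20 pm-4:20 pm, 4:30 pm-7:00 pm, 7:40 pm-8:40 pm.
Merge the second list: 8:50 am-9:20 am, 9:50 am-11:40 am, 12:30 pm-1:10 pm, 3:00 pm-5:50 pm.
A \ B = 9:20 am-9:50 am, 12:20 pm-12:30 pm, 1:10 pm-3:00 pm, 5:50 pm-7:00 pm, 7:40 pm-8:40 pm.
Total: 30 min + 10 min + 1 h 50 min + 1 h 10 min + 1 h = 4 h 40 min.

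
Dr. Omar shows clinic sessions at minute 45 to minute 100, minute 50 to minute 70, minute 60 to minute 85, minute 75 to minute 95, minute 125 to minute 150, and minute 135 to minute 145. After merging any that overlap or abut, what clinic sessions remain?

minute 50 to minute 70 overlaps/touches minute 45 to minute 100 → extend to minute 45 to minute 100.
minute 60 to minute 85 overlaps/touches minute 45 to minute 100 → extend to minute 45 to minute 100.
minute 75 to minute 95 overlaps/touches minute 45 to minute 100 → extend to minute 45 to minute 100.
minute 125 to minute 150 is disjoint → start new block.
minute 135 to minute 145 overlaps/touches minute 125 to minute 150 → extend to minute 125 to minute 150.

minute 45 to minute 100, minute 125 to minute 150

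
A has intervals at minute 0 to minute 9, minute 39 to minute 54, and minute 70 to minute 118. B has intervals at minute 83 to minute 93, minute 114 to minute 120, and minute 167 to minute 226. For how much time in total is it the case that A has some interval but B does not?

58 minutes

A \ B = minute 0 to minute 9, minute 39 to minute 54, minute 70 to minute 83, minute 93 to minute 114.
Total: 9 minutes + 15 minutes + 13 minutes + 21 minutes = 58 minutes.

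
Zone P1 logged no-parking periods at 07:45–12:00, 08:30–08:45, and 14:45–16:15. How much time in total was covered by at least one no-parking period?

5 h 45 min

Merged: 07:45–12:00, 14:45–16:15.
Lengths: 4 h 15 min + 1 h 30 min = 5 h 45 min.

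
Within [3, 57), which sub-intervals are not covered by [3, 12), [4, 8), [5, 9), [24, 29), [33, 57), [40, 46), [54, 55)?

[12, 24) ∪ [29, 33)

The merged coverage is [3, 12), [24, 29), [33, 57).
Complement within [3, 57): [12, 24), [29, 33).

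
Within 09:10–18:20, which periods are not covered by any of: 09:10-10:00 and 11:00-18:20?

10:00-11:00

After merging, the occupied span is 09:10-10:00, 11:00-18:20.
Complement within 09:10-18:20: 10:00-11:00.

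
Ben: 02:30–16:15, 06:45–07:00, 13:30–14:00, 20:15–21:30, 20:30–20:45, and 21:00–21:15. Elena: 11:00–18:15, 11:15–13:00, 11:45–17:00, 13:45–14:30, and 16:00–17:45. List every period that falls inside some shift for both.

A, merged: 02:30–16:15, 20:15–21:30.
B, merged: 11:00–18:15.
02:30–16:15 ∩ B → 11:00–16:15.
20:15–21:30 meets no B interval.

11:00–16:15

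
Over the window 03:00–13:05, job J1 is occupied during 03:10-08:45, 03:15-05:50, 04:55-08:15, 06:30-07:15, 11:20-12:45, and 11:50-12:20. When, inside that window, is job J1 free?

Covered (merged): 03:10–08:45, 11:20–12:45.
Complement within 03:00–13:05: 03:00–03:10, 08:45–11:20, 12:45–13:05.

03:00–03:10, 08:45–11:20, 12:45–13:05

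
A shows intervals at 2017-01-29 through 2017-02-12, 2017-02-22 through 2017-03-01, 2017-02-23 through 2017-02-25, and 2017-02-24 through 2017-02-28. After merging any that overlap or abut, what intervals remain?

2017-02-22 through 2017-03-01 is disjoint → start new block.
2017-02-23 through 2017-02-25 overlaps/touches 2017-02-22 through 2017-03-01 → extend to 2017-02-22 through 2017-03-01.
2017-02-24 through 2017-02-28 overlaps/touches 2017-02-22 through 2017-03-01 → extend to 2017-02-22 through 2017-03-01.

2017-01-29 through 2017-02-12, 2017-02-22 through 2017-03-01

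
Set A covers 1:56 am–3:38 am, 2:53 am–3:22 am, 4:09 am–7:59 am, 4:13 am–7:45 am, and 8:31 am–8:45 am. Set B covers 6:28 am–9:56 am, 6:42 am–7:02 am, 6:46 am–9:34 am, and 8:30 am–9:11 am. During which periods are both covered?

6:28 am–7:59 am, 8:31 am–8:45 am

A, merged: 1:56 am–3:38 am, 4:09 am–7:59 am, 8:31 am–8:45 am.
B, merged: 6:28 am–9:56 am.
1:56 am–3:38 am falls entirely outside B.
4:09 am–7:59 am overlaps B on 6:28 am–7:59 am.
8:31 am–8:45 am overlaps B on 8:31 am–8:45 am.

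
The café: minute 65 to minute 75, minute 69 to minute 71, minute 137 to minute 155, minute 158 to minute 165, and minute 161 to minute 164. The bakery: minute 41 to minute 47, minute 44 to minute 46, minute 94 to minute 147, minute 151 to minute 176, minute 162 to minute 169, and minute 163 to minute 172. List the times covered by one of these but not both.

First set merges to minute 65 to minute 75, minute 137 to minute 155, minute 158 to minute 165.
Second set merges to minute 41 to minute 47, minute 94 to minute 147, minute 151 to minute 176.
Only in the first: minute 65 to minute 75, minute 147 to minute 151.
Only in the second: minute 41 to minute 47, minute 94 to minute 137, minute 155 to minute 158, minute 165 to minute 176.
Together these are the periods covered by exactly one.

minute 41 to minute 47, minute 65 to minute 75, minute 94 to minute 137, minute 147 to minute 151, minute 155 to minute 158, minute 165 to minute 176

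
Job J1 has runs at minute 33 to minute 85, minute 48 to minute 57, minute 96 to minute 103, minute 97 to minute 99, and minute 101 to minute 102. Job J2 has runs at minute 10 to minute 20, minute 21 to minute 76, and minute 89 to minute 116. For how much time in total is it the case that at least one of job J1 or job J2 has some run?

A, merged: minute 33 to minute 85, minute 96 to minute 103.
A ∪ B = minute 10 to minute 20, minute 21 to minute 85, minute 89 to minute 116.
Total: 10 minutes + 64 minutes + 27 minutes = 101 minutes.

101 minutes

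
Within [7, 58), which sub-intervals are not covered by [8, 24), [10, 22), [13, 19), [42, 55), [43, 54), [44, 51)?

After merging, the occupied span is [8, 24), [42, 55).
Gaps within [7, 58): [7, 8), [24, 42), [55, 58).

[7, 8) ∪ [24, 42) ∪ [55, 58)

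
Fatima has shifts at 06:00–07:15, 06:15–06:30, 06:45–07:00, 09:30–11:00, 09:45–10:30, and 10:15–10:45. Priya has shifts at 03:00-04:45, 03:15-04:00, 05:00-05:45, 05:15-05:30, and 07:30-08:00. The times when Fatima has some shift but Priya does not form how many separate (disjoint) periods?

2

Merge the first list: 06:00–07:15, 09:30–11:00.
Merge the second list: 03:00–04:45, 05:00–05:45, 07:30–08:00.
A \ B = 06:00–07:15, 09:30–11:00.
That is 2 disjoint pieces.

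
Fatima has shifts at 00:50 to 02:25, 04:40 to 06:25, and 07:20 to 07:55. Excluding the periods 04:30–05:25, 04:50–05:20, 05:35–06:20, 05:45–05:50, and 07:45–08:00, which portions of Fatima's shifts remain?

Merge the second list: 04:30–05:25, 05:35–06:20, 07:45–08:00.
00:50–02:25: nothing removed.
04:40–06:25 \ B = 05:25–05:35, 06:20–06:25.
07:20–07:55 \ B = 07:20–07:45.

00:50–02:25, 05:25–05:35, 06:20–06:25, 07:20–07:45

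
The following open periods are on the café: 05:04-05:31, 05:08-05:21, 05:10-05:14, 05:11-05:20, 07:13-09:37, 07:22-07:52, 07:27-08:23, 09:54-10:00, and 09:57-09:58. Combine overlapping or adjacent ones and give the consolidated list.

05:08-05:21 overlaps/touches 05:04-05:31 → extend to 05:04-05:31.
05:10-05:14 overlaps/touches 05:04-05:31 → extend to 05:04-05:31.
05:11-05:20 overlaps/touches 05:04-05:31 → extend to 05:04-05:31.
07:13-09:37 is disjoint → start new block.
07:22-07:52 overlaps/touches 07:13-09:37 → extend to 07:13-09:37.
07:27-08:23 overlaps/touches 07:13-09:37 → extend to 07:13-09:37.
09:54-10:00 is disjoint → start new block.
09:57-09:58 overlaps/touches 09:54-10:00 → extend to 09:54-10:00.

05:04-05:31, 07:13-09:37, 09:54-10:00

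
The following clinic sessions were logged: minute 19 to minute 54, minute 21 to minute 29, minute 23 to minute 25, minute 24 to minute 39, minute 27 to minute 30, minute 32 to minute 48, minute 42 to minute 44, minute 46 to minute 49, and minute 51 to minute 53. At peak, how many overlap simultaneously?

4

At minute 24, 4 of the intervals are simultaneously active.
No point has more.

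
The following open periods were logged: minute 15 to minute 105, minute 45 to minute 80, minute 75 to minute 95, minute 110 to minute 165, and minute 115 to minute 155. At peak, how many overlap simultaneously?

At minute 75, 3 of the intervals are simultaneously active.
No point has more.

3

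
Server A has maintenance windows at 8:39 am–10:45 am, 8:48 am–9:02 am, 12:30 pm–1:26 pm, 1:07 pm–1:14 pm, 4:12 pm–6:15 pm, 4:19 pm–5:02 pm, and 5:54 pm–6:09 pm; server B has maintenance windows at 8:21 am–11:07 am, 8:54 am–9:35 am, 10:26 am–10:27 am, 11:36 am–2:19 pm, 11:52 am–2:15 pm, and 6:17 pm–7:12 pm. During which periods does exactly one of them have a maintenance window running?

8:21 am–8:39 am, 10:45 am–11:07 am, 11:36 am–12:30 pm, 1:26 pm–2:19 pm, 4:12 pm–6:15 pm, 6:17 pm–7:12 pm

First set merges to 8:39 am–10:45 am, 12:30 pm–1:26 pm, 4:12 pm–6:15 pm.
Second set merges to 8:21 am–11:07 am, 11:36 am–2:19 pm, 6:17 pm–7:12 pm.
A \ B = 4:12 pm–6:15 pm.
B \ A = 8:21 am–8:39 am, 10:45 am–11:07 am, 11:36 am–12:30 pm, 1:26 pm–2:19 pm, 6:17 pm–7:12 pm.
Union of the two gives the symmetric difference.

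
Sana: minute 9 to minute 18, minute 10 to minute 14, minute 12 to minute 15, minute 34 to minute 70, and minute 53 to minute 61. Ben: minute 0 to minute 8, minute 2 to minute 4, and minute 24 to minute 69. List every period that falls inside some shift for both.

minute 34 to minute 69

A, merged: minute 9 to minute 18, minute 34 to minute 70.
B, merged: minute 0 to minute 8, minute 24 to minute 69.
minute 9 to minute 18 falls entirely outside B.
minute 34 to minute 70 overlaps B on minute 34 to minute 69.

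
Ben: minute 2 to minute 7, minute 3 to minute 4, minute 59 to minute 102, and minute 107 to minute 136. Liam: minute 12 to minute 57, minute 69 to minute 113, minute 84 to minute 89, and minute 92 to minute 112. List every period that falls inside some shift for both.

A, merged: minute 2 to minute 7, minute 59 to minute 102, minute 107 to minute 136.
B, merged: minute 12 to minute 57, minute 69 to minute 113.
minute 2 to minute 7: no overlap with the second set.
minute 59 to minute 102 meets the second set on minute 69 to minute 102.
minute 107 to minute 136 meets the second set on minute 107 to minute 113.

minute 69 to minute 102, minute 107 to minute 113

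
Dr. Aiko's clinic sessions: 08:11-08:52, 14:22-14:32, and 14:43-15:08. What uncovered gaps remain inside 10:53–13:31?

Covered (merged): 08:11–08:52, 14:22–14:32, 14:43–15:08.
Gaps within 10:53–13:31: 10:53–13:31.

10:53–13:31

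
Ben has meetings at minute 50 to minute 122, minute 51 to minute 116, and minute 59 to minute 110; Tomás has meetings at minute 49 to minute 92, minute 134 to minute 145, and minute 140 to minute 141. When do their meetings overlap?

A, merged: minute 50 to minute 122.
B, merged: minute 49 to minute 92, minute 134 to minute 145.
minute 50 to minute 122 overlaps B on minute 50 to minute 92.

minute 50 to minute 92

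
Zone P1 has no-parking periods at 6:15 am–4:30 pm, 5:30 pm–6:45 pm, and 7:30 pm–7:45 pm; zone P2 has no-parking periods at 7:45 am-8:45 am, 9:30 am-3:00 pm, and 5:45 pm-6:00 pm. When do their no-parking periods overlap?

6:15 am–4:30 pm ∩ B → 7:45 am–8:45 am, 9:30 am–3:00 pm.
5:30 pm–6:45 pm ∩ B → 5:45 pm–6:00 pm.
7:30 pm–7:45 pm meets no B interval.

7:45 am–8:45 am, 9:30 am–3:00 pm, 5:45 pm–6:00 pm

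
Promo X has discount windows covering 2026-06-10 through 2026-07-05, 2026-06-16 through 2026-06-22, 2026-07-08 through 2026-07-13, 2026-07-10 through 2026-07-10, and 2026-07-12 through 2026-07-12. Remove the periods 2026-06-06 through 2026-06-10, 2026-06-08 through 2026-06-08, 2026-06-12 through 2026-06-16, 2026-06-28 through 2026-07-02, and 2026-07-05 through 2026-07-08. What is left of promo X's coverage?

2026-06-11 through 2026-06-11, 2026-06-17 through 2026-06-27, 2026-07-03 through 2026-07-04, 2026-07-09 through 2026-07-13

A, merged: 2026-06-10 through 2026-07-05, 2026-07-08 through 2026-07-13.
B, merged: 2026-06-06 through 2026-06-10, 2026-06-12 through 2026-06-16, 2026-06-28 through 2026-07-02, 2026-07-05 through 2026-07-08.
2026-06-10 through 2026-07-05 minus B → 2026-06-11 through 2026-06-11, 2026-06-17 through 2026-06-27, 2026-07-03 through 2026-07-04.
2026-07-08 through 2026-07-13 minus B → 2026-07-09 through 2026-07-13.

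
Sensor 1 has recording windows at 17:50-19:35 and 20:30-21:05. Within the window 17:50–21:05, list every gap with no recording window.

After merging, the occupied span is 17:50–19:35, 20:30–21:05.
Uncovered inside 17:50–21:05: 19:35–20:30.

19:35–20:30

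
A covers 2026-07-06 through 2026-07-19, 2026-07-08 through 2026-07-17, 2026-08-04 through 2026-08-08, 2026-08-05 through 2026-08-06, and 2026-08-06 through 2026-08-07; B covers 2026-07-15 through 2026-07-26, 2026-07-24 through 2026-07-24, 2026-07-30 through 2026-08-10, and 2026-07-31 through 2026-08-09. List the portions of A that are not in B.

Merge the first list: 2026-07-06 through 2026-07-19, 2026-08-04 through 2026-08-08.
Merge the second list: 2026-07-15 through 2026-07-26, 2026-07-30 through 2026-08-10.
2026-07-06 through 2026-07-19 \ B = 2026-07-06 through 2026-07-14.
2026-08-04 through 2026-08-08: entirely removed.

2026-07-06 through 2026-07-14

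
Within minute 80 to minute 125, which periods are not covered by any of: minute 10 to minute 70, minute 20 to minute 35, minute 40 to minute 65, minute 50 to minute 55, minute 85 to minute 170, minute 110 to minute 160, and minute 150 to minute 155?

The merged coverage is minute 10 to minute 70, minute 85 to minute 170.
Complement within minute 80 to minute 125: minute 80 to minute 85.

minute 80 to minute 85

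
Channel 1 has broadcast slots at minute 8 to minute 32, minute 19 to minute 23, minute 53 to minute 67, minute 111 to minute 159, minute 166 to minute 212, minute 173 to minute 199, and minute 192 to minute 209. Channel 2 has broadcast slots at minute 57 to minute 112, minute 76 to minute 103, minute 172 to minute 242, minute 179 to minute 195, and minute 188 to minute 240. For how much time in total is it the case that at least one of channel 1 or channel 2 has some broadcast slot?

206 minutes

Merge the first list: minute 8 to minute 32, minute 53 to minute 67, minute 111 to minute 159, minute 166 to minute 212.
Merge the second list: minute 57 to minute 112, minute 172 to minute 242.
A ∪ B = minute 8 to minute 32, minute 53 to minute 159, minute 166 to minute 242.
Total: 24 minutes + 106 minutes + 76 minutes = 206 minutes.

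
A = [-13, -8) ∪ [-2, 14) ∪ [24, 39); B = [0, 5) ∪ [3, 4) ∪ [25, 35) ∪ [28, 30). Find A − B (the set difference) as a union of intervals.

[-13, -8) ∪ [-2, 0) ∪ [5, 14) ∪ [24, 25) ∪ [35, 39)

Merge the second list: [0, 5), [25, 35).
[-13, -8): nothing removed.
[-2, 14) \ B = [-2, 0), [5, 14).
[24, 39) \ B = [24, 25), [35, 39).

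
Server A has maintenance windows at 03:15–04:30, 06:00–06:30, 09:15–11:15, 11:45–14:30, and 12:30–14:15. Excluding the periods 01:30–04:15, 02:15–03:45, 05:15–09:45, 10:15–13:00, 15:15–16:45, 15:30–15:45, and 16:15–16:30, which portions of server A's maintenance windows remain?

Merge the first list: 03:15–04:30, 06:00–06:30, 09:15–11:15, 11:45–14:30.
Merge the second list: 01:30–04:15, 05:15–09:45, 10:15–13:00, 15:15–16:45.
03:15–04:30 minus B → 04:15–04:30.
06:00–06:30: fully covered by B → removed.
09:15–11:15 minus B → 09:45–10:15.
11:45–14:30 minus B → 13:00–14:30.

04:15–04:30, 09:45–10:15, 13:00–14:30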